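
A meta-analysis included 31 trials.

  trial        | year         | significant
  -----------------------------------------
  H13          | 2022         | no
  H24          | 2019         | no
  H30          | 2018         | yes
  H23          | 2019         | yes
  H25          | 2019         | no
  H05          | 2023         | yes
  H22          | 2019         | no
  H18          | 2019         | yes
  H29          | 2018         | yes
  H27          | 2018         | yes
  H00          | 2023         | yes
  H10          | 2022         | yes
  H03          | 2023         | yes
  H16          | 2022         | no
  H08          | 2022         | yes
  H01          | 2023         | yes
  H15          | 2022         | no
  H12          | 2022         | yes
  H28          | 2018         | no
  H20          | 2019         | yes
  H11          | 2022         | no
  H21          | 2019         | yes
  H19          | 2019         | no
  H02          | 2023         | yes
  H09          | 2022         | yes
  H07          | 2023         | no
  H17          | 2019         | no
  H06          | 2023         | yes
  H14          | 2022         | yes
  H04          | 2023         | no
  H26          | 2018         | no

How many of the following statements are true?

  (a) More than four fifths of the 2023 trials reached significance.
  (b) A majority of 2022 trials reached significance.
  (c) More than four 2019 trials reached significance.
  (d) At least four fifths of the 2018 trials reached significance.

(a) 2023: |A| = 8, |A ∩ B| = 6; needs |A ∩ B| / |A| > 4/5 — false.
(b) 2022: |A| = 9, |A ∩ B| = 5; needs |A ∩ B| > |A ∖ B| — true.
(c) 2019: |A| = 9, |A ∩ B| = 4; needs |A ∩ B| > 4 — false.
(d) 2018: |A| = 5, |A ∩ B| = 3; needs |A ∩ B| / |A| ≥ 4/5 — false.

1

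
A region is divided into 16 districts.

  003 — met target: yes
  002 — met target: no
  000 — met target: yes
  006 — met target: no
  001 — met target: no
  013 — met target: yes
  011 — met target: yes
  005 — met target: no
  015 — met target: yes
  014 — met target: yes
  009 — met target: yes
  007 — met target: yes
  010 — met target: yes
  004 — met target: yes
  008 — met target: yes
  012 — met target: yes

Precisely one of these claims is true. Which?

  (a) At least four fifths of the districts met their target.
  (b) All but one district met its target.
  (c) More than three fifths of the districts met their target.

(c)

|A| = 16, |A ∩ B| = 12, |A ∖ B| = 4.
(a) requires |A ∩ B| / |A| ≥ 4/5: false.
(b) requires |A ∖ B| = 1: false.
(c) requires |A ∩ B| / |A| > 3/5: true.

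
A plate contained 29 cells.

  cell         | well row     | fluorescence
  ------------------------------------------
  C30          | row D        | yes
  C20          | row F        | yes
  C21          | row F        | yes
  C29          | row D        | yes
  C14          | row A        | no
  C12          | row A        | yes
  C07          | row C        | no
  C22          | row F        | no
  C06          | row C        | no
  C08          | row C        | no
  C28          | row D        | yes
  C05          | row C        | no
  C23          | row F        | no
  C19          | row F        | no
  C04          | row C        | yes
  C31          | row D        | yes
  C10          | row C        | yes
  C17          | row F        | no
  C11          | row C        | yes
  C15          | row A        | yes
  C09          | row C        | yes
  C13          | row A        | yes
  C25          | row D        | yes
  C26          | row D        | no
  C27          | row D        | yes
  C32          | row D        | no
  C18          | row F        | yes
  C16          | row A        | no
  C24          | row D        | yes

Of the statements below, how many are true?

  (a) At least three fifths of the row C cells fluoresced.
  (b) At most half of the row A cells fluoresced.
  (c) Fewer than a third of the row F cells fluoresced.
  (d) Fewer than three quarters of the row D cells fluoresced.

(a) row C: |A| = 8, |A ∩ B| = 4; needs |A ∩ B| / |A| ≥ 3/5 — false.
(b) row A: |A| = 5, |A ∩ B| = 3; needs |A ∩ B| ≤ |A ∖ B| — false.
(c) row F: |A| = 7, |A ∩ B| = 3; needs |A ∩ B| / |A| < 1/3 — false.
(d) row D: |A| = 9, |A ∩ B| = 7; needs |A ∩ B| / |A| < 3/4 — false.

0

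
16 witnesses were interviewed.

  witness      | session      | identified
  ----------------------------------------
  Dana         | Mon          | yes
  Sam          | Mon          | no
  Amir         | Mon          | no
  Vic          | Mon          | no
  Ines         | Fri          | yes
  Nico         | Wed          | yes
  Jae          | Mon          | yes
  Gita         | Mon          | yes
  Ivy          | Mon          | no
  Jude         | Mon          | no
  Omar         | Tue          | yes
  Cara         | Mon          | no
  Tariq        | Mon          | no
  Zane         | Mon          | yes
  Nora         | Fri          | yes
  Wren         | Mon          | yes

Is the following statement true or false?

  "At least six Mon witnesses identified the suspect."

False

Truth condition: |A ∩ B| ≥ 6.
A (the restrictor) = {Dana, Sam, Amir, Vic, Jae, Gita, Ivy, Jude, Cara, Tariq, Zane, Wren}, |A| = 12.
A ∩ B = {Dana, Jae, Gita, Zane, Wren}, so |A ∩ B| = 5.
|A ∩ B| = 5, so the statement is false.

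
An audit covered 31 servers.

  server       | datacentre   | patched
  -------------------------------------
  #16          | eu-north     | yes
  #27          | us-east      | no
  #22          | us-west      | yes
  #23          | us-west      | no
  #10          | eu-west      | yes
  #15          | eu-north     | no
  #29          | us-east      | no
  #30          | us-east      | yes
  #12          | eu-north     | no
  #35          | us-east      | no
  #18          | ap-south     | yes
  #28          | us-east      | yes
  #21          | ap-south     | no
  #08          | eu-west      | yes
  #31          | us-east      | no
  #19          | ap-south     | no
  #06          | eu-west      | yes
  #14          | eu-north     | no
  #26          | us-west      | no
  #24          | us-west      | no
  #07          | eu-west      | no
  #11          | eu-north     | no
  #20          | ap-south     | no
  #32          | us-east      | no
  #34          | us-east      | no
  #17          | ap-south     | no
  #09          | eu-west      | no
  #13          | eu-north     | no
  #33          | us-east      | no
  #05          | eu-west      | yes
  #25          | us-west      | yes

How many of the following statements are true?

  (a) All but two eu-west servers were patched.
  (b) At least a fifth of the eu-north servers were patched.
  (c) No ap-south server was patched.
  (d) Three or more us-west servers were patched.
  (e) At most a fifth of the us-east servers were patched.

(a) eu-west: |A| = 6, |A ∩ B| = 4; needs |A ∖ B| = 2 — true.
(b) eu-north: |A| = 6, |A ∩ B| = 1; needs |A ∩ B| / |A| ≥ 1/5 — false.
(c) ap-south: |A| = 5, |A ∩ B| = 1; needs A ∩ B = ∅ (|A ∩ B| = 0) — false.
(d) us-west: |A| = 5, |A ∩ B| = 2; needs |A ∩ B| ≥ 3 — false.
(e) us-east: |A| = 9, |A ∩ B| = 2; needs |A ∩ B| / |A| ≤ 1/5 — false.

1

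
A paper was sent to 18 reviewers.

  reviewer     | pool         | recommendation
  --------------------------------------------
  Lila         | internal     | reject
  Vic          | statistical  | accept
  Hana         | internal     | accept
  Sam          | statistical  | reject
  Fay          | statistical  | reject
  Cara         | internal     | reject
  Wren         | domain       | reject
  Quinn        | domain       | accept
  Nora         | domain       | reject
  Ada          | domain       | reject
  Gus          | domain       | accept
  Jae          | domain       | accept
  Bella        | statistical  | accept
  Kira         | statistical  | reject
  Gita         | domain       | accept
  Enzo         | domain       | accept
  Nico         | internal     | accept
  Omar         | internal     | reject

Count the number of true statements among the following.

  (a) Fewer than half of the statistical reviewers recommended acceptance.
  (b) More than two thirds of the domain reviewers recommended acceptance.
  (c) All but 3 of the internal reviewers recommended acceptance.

2

(a) statistical: |A| = 5, |A ∩ B| = 2; needs |A ∩ B| < |A ∖ B| — true.
(b) domain: |A| = 8, |A ∩ B| = 5; needs |A ∩ B| / |A| > 2/3 — false.
(c) internal: |A| = 5, |A ∩ B| = 2; needs |A ∖ B| = 3 — true.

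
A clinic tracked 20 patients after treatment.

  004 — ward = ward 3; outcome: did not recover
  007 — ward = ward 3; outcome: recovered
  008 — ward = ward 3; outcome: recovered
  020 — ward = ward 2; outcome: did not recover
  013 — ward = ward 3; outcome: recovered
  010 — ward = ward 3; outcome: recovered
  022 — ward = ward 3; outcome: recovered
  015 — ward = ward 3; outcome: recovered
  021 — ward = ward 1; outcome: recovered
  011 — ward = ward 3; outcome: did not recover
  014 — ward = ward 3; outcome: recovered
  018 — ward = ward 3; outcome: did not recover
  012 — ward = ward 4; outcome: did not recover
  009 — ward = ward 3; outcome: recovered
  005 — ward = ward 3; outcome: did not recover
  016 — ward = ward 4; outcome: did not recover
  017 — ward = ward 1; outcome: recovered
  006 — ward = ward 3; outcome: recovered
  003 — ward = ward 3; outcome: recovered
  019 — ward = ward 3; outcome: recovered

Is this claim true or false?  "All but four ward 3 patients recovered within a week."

True

The determiner here denotes the relation: |A ∖ B| = 4.
|A| = 15, |A ∩ B| = 11, |A ∖ B| = 4.
|A ∖ B| = 4, so the statement is true.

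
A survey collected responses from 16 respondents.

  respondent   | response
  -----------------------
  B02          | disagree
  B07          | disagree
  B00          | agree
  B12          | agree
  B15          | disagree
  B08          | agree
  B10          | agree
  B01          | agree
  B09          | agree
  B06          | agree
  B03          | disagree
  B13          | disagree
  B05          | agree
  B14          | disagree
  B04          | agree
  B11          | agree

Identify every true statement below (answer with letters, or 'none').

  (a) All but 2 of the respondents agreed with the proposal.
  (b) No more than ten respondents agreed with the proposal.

|A| = 16, |A ∩ B| = 10, |A ∖ B| = 6.
(a) |A ∖ B| = 2: fails.
(b) |A ∩ B| ≤ 10: holds.

(b)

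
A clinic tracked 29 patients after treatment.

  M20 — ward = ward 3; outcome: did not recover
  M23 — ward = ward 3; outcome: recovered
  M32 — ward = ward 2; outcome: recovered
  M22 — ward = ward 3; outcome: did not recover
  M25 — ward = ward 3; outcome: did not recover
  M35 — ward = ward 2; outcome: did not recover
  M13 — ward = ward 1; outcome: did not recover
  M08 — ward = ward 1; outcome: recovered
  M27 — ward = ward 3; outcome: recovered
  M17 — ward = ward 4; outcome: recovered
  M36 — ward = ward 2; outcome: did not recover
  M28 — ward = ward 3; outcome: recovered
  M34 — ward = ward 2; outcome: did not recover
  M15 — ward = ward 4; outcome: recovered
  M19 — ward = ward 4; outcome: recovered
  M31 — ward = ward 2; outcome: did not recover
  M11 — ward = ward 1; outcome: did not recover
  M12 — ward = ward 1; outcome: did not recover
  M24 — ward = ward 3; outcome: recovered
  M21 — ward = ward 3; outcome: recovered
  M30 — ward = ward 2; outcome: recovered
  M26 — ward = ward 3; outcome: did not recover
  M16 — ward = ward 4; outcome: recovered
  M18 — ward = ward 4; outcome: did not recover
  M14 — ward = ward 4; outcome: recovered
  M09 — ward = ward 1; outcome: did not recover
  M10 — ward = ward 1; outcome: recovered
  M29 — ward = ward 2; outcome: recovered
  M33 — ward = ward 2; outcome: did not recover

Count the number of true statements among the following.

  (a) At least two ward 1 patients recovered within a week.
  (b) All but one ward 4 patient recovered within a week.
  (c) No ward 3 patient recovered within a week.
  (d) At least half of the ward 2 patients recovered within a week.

(a) ward 1: |A| = 6, |A ∩ B| = 2; needs |A ∩ B| ≥ 2 — true.
(b) ward 4: |A| = 6, |A ∩ B| = 5; needs |A ∖ B| = 1 — true.
(c) ward 3: |A| = 9, |A ∩ B| = 5; needs A ∩ B = ∅ (|A ∩ B| = 0) — false.
(d) ward 2: |A| = 8, |A ∩ B| = 3; needs |A ∩ B| ≥ |A ∖ B| — false.

2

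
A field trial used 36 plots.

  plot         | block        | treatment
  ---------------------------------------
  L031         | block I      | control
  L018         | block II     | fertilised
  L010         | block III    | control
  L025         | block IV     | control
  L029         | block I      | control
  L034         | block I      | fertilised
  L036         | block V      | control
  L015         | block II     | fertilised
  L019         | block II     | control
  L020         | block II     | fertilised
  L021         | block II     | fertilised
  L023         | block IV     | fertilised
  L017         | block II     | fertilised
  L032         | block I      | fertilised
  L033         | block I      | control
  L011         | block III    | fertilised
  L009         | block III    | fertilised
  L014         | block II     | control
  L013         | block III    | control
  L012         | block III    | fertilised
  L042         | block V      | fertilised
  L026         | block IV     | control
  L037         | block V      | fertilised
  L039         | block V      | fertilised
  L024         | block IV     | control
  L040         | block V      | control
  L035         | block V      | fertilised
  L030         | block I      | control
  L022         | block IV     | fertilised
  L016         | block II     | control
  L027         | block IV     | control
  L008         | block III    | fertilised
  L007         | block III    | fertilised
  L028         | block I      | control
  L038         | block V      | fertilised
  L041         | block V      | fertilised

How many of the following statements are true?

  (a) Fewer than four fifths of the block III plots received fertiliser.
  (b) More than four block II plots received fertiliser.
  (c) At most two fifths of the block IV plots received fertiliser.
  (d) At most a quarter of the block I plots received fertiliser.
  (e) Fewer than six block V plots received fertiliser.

(a) block III: |A| = 7, |A ∩ B| = 5; needs |A ∩ B| / |A| < 4/5 — true.
(b) block II: |A| = 8, |A ∩ B| = 5; needs |A ∩ B| > 4 — true.
(c) block IV: |A| = 6, |A ∩ B| = 2; needs |A ∩ B| / |A| ≤ 2/5 — true.
(d) block I: |A| = 7, |A ∩ B| = 2; needs |A ∩ B| / |A| ≤ 1/4 — false.
(e) block V: |A| = 8, |A ∩ B| = 6; needs |A ∩ B| < 6 — false.

3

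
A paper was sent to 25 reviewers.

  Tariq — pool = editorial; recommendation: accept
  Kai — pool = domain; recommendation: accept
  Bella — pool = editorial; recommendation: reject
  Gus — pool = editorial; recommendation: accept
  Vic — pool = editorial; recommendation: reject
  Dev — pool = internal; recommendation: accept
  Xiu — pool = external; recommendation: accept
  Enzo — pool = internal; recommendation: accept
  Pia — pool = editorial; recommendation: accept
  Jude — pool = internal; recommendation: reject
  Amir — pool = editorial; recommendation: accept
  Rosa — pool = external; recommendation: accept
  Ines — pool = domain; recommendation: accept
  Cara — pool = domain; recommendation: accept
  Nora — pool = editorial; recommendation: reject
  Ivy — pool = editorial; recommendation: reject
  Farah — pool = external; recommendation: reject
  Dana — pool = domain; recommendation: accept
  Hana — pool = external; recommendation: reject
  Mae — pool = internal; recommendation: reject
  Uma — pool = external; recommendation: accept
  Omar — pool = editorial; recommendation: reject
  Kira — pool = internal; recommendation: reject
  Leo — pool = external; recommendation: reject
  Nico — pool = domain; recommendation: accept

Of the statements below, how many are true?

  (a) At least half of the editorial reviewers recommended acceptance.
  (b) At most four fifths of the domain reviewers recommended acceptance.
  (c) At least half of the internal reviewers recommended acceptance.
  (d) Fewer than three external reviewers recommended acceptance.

0

(a) editorial: |A| = 9, |A ∩ B| = 4; needs |A ∩ B| ≥ |A ∖ B| — false.
(b) domain: |A| = 5, |A ∩ B| = 5; needs |A ∩ B| / |A| ≤ 4/5 — false.
(c) internal: |A| = 5, |A ∩ B| = 2; needs |A ∩ B| ≥ |A ∖ B| — false.
(d) external: |A| = 6, |A ∩ B| = 3; needs |A ∩ B| < 3 — false.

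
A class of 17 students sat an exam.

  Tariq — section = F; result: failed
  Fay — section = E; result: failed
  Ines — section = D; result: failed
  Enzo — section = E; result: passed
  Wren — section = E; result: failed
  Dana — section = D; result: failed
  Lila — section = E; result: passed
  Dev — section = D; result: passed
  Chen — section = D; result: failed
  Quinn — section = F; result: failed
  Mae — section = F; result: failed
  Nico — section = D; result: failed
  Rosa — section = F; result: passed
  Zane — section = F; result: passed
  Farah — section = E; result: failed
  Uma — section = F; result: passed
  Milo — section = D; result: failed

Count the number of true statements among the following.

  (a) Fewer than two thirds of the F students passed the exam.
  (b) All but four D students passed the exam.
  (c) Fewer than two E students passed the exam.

(a) F: |A| = 6, |A ∩ B| = 3; needs |A ∩ B| / |A| < 2/3 — true.
(b) D: |A| = 6, |A ∩ B| = 1; needs |A ∖ B| = 4 — false.
(c) E: |A| = 5, |A ∩ B| = 2; needs |A ∩ B| < 2 — false.

1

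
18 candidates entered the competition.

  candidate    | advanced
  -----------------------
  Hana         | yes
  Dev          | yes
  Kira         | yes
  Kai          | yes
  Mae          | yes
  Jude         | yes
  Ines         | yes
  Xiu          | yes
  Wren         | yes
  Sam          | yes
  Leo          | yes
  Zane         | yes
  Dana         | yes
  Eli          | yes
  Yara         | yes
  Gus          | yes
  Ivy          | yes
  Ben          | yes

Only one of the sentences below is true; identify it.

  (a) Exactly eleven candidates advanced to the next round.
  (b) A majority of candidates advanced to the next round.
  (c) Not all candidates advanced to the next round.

(b)

|A| = 18, |A ∩ B| = 18, |A ∖ B| = 0.
(a) requires |A ∩ B| = 11: false.
(b) requires |A ∩ B| > |A ∖ B|: true.
(c) requires A ⊄ B (|A ∖ B| ≥ 1): false.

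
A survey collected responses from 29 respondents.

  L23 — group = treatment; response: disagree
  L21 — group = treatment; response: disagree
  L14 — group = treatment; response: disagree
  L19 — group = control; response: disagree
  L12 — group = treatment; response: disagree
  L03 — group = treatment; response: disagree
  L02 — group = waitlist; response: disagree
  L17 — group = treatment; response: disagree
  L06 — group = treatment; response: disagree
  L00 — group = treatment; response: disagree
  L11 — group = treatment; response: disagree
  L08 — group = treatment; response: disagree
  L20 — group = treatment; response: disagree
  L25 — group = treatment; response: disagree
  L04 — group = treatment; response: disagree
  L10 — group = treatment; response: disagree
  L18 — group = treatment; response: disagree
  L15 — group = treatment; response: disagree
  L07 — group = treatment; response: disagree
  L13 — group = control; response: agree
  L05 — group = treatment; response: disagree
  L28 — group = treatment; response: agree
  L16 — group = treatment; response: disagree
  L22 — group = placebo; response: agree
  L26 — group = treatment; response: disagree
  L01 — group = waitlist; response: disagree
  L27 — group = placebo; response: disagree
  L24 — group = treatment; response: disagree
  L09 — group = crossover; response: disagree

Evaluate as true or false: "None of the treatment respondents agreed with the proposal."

False

Truth condition: A ∩ B = ∅ (|A ∩ B| = 0).
|A| = 22, |A ∩ B| = 1, |A ∖ B| = 21.
So the statement is false.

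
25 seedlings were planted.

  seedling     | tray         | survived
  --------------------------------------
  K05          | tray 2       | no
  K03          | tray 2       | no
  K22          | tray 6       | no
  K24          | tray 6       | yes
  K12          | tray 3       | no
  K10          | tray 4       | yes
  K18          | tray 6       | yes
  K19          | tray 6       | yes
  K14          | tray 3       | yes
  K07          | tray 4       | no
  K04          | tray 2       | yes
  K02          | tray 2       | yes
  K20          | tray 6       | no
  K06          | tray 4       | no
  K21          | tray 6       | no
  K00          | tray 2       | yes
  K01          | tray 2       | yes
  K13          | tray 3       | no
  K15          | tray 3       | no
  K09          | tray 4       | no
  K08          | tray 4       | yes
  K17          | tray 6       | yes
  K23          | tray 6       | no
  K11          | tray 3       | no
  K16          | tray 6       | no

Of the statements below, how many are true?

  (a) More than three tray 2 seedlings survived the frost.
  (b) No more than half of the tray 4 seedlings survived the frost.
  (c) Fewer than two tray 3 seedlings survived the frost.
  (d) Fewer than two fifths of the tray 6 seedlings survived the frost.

3

(a) tray 2: |A| = 6, |A ∩ B| = 4; needs |A ∩ B| > 3 — true.
(b) tray 4: |A| = 5, |A ∩ B| = 2; needs |A ∩ B| ≤ |A ∖ B| — true.
(c) tray 3: |A| = 5, |A ∩ B| = 1; needs |A ∩ B| < 2 — true.
(d) tray 6: |A| = 9, |A ∩ B| = 4; needs |A ∩ B| / |A| < 2/5 — false.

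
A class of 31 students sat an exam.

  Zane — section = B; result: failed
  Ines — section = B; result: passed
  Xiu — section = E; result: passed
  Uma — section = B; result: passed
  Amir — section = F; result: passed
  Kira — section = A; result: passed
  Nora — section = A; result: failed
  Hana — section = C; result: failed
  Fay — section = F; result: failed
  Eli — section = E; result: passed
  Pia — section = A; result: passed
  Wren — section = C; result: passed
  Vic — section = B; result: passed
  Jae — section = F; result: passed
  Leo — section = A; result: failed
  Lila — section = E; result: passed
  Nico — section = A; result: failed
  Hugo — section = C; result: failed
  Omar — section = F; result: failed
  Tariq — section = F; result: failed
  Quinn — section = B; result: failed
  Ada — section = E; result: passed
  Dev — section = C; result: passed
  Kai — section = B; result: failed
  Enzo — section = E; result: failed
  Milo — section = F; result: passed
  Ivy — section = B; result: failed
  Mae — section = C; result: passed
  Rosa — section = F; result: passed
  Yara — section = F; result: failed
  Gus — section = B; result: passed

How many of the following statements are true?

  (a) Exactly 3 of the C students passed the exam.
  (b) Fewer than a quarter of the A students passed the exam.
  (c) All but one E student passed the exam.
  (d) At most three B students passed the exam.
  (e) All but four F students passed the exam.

(a) C: |A| = 5, |A ∩ B| = 3; needs |A ∩ B| = 3 — true.
(b) A: |A| = 5, |A ∩ B| = 2; needs |A ∩ B| / |A| < 1/4 — false.
(c) E: |A| = 5, |A ∩ B| = 4; needs |A ∖ B| = 1 — true.
(d) B: |A| = 8, |A ∩ B| = 4; needs |A ∩ B| ≤ 3 — false.
(e) F: |A| = 8, |A ∩ B| = 4; needs |A ∖ B| = 4 — true.

3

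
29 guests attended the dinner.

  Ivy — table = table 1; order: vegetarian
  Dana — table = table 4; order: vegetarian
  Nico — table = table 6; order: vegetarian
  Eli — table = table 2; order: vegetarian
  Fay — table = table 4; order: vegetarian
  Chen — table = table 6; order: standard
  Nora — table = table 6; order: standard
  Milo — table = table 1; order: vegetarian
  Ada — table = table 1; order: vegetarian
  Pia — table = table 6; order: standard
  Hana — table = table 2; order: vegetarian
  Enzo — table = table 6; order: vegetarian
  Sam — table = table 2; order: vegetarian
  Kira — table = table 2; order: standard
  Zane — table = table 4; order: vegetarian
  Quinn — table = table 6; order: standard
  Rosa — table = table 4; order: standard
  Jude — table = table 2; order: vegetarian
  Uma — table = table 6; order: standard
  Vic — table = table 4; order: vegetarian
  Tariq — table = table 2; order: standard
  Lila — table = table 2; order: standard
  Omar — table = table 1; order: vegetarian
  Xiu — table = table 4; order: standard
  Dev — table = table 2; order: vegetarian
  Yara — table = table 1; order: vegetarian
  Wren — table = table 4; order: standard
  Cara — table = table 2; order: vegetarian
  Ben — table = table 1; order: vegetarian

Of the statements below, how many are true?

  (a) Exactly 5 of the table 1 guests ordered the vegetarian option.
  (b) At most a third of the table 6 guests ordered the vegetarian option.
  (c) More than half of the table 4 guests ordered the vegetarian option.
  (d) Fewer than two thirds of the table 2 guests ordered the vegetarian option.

(a) table 1: |A| = 6, |A ∩ B| = 6; needs |A ∩ B| = 5 — false.
(b) table 6: |A| = 7, |A ∩ B| = 2; needs |A ∩ B| / |A| ≤ 1/3 — true.
(c) table 4: |A| = 7, |A ∩ B| = 4; needs |A ∩ B| > |A ∖ B| — true.
(d) table 2: |A| = 9, |A ∩ B| = 6; needs |A ∩ B| / |A| < 2/3 — false.

2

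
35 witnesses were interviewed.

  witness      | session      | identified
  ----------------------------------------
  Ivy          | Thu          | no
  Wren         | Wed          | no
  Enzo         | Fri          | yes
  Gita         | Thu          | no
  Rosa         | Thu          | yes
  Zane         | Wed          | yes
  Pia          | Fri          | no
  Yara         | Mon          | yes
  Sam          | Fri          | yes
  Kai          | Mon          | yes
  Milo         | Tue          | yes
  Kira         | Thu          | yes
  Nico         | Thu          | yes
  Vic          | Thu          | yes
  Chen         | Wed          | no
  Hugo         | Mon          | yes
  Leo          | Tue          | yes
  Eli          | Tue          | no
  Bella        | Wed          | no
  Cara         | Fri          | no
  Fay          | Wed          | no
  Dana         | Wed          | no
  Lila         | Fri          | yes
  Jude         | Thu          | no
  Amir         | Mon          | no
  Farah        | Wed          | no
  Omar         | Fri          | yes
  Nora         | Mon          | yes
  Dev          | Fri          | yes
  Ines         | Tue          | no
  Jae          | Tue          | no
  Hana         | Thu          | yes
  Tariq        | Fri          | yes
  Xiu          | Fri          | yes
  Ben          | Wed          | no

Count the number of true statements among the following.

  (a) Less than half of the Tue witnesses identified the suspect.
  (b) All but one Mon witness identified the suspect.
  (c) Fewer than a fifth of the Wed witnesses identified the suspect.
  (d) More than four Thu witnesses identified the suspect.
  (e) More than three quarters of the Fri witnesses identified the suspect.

(a) Tue: |A| = 5, |A ∩ B| = 2; needs |A ∩ B| < |A ∖ B| — true.
(b) Mon: |A| = 5, |A ∩ B| = 4; needs |A ∖ B| = 1 — true.
(c) Wed: |A| = 8, |A ∩ B| = 1; needs |A ∩ B| / |A| < 1/5 — true.
(d) Thu: |A| = 8, |A ∩ B| = 5; needs |A ∩ B| > 4 — true.
(e) Fri: |A| = 9, |A ∩ B| = 7; needs |A ∩ B| / |A| > 3/4 — true.

5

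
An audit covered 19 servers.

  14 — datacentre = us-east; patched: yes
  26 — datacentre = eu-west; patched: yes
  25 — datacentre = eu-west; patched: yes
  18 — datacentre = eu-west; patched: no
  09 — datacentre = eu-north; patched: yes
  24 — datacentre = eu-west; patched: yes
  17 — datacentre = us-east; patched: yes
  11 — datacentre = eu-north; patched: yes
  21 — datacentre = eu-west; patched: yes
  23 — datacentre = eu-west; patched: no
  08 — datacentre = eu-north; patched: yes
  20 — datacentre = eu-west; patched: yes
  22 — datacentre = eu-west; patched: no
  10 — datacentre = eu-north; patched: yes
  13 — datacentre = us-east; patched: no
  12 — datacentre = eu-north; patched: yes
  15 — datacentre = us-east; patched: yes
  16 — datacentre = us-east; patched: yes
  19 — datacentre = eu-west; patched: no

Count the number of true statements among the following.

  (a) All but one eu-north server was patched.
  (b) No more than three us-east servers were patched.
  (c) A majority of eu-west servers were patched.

(a) eu-north: |A| = 5, |A ∩ B| = 5; needs |A ∖ B| = 1 — false.
(b) us-east: |A| = 5, |A ∩ B| = 4; needs |A ∩ B| ≤ 3 — false.
(c) eu-west: |A| = 9, |A ∩ B| = 5; needs |A ∩ B| > |A ∖ B| — true.

1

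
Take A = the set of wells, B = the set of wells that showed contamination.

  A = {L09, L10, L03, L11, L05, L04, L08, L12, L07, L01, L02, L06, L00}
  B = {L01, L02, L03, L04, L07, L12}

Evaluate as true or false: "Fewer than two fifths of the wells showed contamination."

False

The determiner here denotes the relation: |A ∩ B| / |A| < 2/5.
A (the restrictor) = {L09, L10, L03, L11, L05, L04, L08, L12, L07, L01, L02, L06, L00}, |A| = 13.
A ∩ B = {L03, L04, L12, L07, L01, L02}, so |A ∩ B| = 6.
A ∖ B = {L09, L10, L11, L05, L08, L06, L00}, so |A ∖ B| = 7.
|A ∩ B|/|A| = 6/13, so the statement is false.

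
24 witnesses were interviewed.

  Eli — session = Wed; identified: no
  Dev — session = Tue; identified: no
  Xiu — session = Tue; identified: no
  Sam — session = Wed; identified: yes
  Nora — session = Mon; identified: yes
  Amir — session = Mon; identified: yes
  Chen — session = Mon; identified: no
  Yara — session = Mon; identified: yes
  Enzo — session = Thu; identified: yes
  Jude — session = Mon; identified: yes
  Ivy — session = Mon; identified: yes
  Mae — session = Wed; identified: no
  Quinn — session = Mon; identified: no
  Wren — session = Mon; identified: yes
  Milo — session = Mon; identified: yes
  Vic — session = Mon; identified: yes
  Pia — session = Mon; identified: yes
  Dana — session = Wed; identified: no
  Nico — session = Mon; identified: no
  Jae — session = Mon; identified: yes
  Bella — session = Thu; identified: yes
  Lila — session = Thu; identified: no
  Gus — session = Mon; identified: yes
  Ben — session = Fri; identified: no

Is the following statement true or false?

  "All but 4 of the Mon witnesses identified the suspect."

Truth condition: |A ∖ B| = 4.
A (the restrictor) = {Nora, Amir, Chen, Yara, Jude, Ivy, Quinn, Wren, Milo, Vic, Pia, Nico, Jae, Gus}, |A| = 14.
A ∖ B = {Chen, Quinn, Nico}, so |A ∖ B| = 3.
|A ∖ B| = 3, so the statement is false.

False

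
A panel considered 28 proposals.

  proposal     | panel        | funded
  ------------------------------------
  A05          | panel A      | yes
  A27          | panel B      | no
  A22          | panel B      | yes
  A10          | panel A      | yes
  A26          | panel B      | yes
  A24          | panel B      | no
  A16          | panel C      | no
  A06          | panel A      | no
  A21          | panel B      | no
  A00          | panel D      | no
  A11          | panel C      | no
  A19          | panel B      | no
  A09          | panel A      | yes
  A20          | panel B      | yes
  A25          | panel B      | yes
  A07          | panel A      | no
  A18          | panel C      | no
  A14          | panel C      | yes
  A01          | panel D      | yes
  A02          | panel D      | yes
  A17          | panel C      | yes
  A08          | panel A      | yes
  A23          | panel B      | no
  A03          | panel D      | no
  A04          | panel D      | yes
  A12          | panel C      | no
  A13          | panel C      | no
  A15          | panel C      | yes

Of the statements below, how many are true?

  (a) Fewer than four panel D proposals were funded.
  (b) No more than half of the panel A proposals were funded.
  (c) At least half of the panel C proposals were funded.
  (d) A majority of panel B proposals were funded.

(a) panel D: |A| = 5, |A ∩ B| = 3; needs |A ∩ B| < 4 — true.
(b) panel A: |A| = 6, |A ∩ B| = 4; needs |A ∩ B| ≤ |A ∖ B| — false.
(c) panel C: |A| = 8, |A ∩ B| = 3; needs |A ∩ B| ≥ |A ∖ B| — false.
(d) panel B: |A| = 9, |A ∩ B| = 4; needs |A ∩ B| > |A ∖ B| — false.

1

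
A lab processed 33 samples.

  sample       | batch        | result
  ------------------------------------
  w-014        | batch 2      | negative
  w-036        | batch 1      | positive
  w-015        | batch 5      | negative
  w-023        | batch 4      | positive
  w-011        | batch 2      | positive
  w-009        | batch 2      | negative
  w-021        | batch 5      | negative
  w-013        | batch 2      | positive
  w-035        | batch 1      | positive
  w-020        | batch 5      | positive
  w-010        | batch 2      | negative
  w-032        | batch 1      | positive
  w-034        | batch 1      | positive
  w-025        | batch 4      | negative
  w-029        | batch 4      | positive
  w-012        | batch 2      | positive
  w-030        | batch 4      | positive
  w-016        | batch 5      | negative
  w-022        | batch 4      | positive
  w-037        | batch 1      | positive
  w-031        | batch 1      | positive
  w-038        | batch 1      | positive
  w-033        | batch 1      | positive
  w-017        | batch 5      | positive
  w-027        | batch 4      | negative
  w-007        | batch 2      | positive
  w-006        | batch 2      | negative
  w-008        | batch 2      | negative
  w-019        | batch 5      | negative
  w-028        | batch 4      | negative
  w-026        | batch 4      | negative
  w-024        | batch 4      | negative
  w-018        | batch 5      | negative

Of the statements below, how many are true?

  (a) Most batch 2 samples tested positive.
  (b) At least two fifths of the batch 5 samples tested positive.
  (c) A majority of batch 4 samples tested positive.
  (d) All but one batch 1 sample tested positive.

0

(a) batch 2: |A| = 9, |A ∩ B| = 4; needs |A ∩ B| > |A ∖ B| — false.
(b) batch 5: |A| = 7, |A ∩ B| = 2; needs |A ∩ B| / |A| ≥ 2/5 — false.
(c) batch 4: |A| = 9, |A ∩ B| = 4; needs |A ∩ B| > |A ∖ B| — false.
(d) batch 1: |A| = 8, |A ∩ B| = 8; needs |A ∖ B| = 1 — false.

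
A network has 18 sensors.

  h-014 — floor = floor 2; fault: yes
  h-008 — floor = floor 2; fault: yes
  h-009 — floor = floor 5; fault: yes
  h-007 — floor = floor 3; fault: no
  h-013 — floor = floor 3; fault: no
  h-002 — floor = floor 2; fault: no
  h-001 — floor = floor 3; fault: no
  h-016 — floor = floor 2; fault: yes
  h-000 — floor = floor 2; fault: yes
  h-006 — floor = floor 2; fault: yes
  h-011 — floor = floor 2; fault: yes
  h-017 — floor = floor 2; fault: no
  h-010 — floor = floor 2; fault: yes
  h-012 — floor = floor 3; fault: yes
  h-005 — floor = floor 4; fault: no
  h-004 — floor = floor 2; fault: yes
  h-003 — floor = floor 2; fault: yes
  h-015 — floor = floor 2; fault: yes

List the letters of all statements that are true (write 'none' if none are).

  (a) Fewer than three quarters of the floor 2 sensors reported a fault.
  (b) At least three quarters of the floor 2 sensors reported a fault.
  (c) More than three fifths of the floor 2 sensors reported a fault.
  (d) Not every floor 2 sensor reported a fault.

(b), (c), (d)

|A| = 12, |A ∩ B| = 10, |A ∖ B| = 2.
(a) |A ∩ B| / |A| < 3/4: fails.
(b) |A ∩ B| / |A| ≥ 3/4: holds.
(c) |A ∩ B| / |A| > 3/5: holds.
(d) A ⊄ B (|A ∖ B| ≥ 1): holds.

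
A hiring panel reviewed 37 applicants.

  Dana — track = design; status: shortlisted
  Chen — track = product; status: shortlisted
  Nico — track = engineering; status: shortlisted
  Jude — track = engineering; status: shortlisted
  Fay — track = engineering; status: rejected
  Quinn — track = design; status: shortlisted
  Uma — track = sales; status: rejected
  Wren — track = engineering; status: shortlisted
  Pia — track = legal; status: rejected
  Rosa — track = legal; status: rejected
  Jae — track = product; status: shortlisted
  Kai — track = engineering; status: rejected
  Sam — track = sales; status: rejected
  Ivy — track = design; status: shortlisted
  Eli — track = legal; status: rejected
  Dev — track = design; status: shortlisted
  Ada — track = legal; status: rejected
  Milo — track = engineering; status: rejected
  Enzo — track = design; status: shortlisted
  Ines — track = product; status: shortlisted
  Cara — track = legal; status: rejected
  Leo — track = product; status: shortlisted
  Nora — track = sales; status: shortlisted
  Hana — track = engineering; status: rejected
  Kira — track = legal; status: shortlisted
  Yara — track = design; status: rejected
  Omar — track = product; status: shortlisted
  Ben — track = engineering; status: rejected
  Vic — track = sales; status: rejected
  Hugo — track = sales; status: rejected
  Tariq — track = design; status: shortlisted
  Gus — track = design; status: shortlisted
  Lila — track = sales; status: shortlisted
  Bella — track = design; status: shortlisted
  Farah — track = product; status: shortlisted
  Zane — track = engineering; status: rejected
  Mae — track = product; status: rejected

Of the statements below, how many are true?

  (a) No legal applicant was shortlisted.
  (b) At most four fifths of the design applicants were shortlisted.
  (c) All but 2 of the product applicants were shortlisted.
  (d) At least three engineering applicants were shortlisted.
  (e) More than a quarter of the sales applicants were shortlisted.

(a) legal: |A| = 6, |A ∩ B| = 1; needs A ∩ B = ∅ (|A ∩ B| = 0) — false.
(b) design: |A| = 9, |A ∩ B| = 8; needs |A ∩ B| / |A| ≤ 4/5 — false.
(c) product: |A| = 7, |A ∩ B| = 6; needs |A ∖ B| = 2 — false.
(d) engineering: |A| = 9, |A ∩ B| = 3; needs |A ∩ B| ≥ 3 — true.
(e) sales: |A| = 6, |A ∩ B| = 2; needs |A ∩ B| / |A| > 1/4 — true.

2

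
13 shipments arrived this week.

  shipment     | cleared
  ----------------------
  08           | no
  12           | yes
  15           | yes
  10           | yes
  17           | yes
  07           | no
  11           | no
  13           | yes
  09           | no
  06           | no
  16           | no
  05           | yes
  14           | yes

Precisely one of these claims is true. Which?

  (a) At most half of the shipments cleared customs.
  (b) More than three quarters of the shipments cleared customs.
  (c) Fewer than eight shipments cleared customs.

|A| = 13, |A ∩ B| = 7, |A ∖ B| = 6.
(a) requires |A ∩ B| ≤ |A ∖ B|: false.
(b) requires |A ∩ B| / |A| > 3/4: false.
(c) requires |A ∩ B| < 8: true.

(c)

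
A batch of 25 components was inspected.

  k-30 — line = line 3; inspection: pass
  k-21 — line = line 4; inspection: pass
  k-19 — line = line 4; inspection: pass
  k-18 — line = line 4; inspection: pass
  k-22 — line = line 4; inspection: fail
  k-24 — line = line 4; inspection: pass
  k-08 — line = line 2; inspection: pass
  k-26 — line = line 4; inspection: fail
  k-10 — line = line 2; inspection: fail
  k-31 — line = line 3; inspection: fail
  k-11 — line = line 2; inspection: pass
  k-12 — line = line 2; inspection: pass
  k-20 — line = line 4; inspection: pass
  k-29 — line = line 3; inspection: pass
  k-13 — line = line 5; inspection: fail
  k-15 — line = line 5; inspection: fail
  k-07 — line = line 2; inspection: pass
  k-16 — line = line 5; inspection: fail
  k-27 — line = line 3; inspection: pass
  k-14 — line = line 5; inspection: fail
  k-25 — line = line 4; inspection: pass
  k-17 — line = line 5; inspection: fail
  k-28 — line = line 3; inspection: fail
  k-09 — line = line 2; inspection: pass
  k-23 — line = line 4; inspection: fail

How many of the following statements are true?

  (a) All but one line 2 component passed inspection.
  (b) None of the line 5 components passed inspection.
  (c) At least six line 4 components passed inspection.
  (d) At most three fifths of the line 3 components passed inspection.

4

(a) line 2: |A| = 6, |A ∩ B| = 5; needs |A ∖ B| = 1 — true.
(b) line 5: |A| = 5, |A ∩ B| = 0; needs A ∩ B = ∅ (|A ∩ B| = 0) — true.
(c) line 4: |A| = 9, |A ∩ B| = 6; needs |A ∩ B| ≥ 6 — true.
(d) line 3: |A| = 5, |A ∩ B| = 3; needs |A ∩ B| / |A| ≤ 3/5 — true.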